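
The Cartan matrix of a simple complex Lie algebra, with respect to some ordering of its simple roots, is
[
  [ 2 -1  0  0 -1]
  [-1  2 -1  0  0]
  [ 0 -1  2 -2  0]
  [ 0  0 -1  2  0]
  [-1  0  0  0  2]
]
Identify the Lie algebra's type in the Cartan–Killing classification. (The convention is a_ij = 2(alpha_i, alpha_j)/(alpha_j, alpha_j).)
type B_5

The matrix has rank 5 with 2's on the diagonal. Reading the off-diagonal entries as Dynkin edges (a single edge where a_ij = a_ji = -1; a double or triple edge where a_ij * a_ji = 2 or 3), the diagram is a chain of 5 nodes with a double edge at one end; the terminal node there is the unique short simple root (B_5). One simple-root ordering that puts it in standard form is (alpha_5, alpha_1, alpha_2, alpha_3, alpha_4). So the algebra is type B_5, i.e. so(11).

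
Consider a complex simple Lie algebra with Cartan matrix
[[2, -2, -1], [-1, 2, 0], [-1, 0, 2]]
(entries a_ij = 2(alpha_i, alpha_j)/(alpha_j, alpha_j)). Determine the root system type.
B3

The matrix has rank 3 with 2's on the diagonal. Reading the off-diagonal entries as Dynkin edges (a single edge where a_ij = a_ji = -1; a double or triple edge where a_ij * a_ji = 2 or 3), the diagram is a chain of 3 nodes with a double edge at one end; the terminal node there is the unique short simple root (B_3). One simple-root ordering that puts it in standard form is (alpha_3, alpha_1, alpha_2). So the algebra is type B_3, i.e. so(7).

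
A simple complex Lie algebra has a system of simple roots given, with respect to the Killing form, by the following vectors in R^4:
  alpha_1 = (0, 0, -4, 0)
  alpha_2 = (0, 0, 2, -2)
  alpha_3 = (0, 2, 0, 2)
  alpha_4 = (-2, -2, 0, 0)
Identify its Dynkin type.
C_4 (sp(8))

Compute the Cartan integers a_ij = 2(alpha_i, alpha_j)/(alpha_j, alpha_j); the resulting 4x4 Cartan matrix is
[[2, -2, 0, 0], [-1, 2, -1, 0], [0, -1, 2, -1], [0, 0, -1, 2]].
The roots have two lengths (squared-length ratio 2:1); the short ones are alpha_{2,3,4}. The associated Dynkin diagram is a chain of 4 nodes with a double edge at one end; the terminal node there is the unique long simple root (C_4), so the type is C_4 (the algebra sp(8)).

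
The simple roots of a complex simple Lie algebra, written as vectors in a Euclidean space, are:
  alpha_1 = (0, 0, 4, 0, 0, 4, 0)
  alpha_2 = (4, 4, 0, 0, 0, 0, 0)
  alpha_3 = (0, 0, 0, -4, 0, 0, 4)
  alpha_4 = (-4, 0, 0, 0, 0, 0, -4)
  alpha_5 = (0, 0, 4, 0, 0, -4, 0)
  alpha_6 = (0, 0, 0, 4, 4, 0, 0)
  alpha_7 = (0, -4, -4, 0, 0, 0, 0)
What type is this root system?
D7

Compute the Cartan integers a_ij = 2(alpha_i, alpha_j)/(alpha_j, alpha_j); the resulting 7x7 Cartan matrix is
[[2, 0, 0, 0, 0, 0, -1], [0, 2, 0, -1, 0, 0, -1], [0, 0, 2, -1, 0, -1, 0], [0, -1, -1, 2, 0, 0, 0], [0, 0, 0, 0, 2, 0, -1], [0, 0, -1, 0, 0, 2, 0], [-1, -1, 0, 0, -1, 0, 2]].
All simple roots have the same length, so the diagram is simply laced. The associated Dynkin diagram is a chain of 5 nodes with a fork of two nodes at one end (D_7), so the type is D_7 (the algebra so(14)).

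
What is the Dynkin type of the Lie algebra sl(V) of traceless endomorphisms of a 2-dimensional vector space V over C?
This is sl(2), which has dimension 2^2 - 1 = 3 and rank 2 - 1 = 1 (a Cartan subalgebra is the diagonal traceless matrices). In the classification of classical Lie algebras, the special linear algebra sl(n+1) has type A_n; here n = 1, so the Dynkin diagram is a chain of 1 nodes with single edges (A_1). Hence the type is A_1.

A1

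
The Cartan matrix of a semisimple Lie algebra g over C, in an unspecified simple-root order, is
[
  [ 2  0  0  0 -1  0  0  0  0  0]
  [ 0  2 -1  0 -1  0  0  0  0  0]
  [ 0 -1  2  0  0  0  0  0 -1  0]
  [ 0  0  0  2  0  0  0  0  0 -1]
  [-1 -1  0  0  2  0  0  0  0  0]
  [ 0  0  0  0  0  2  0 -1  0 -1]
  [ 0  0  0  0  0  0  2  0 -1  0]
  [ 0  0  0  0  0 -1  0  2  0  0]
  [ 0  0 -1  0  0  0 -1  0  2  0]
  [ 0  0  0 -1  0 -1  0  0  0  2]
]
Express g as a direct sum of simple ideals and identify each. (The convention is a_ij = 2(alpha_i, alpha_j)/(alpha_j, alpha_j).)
A4 ⊕ A6

The diagram associated to this matrix has two connected components: the simple roots {alpha_4, alpha_6, alpha_8, alpha_10} form a chain of 4 nodes with single edges (A_4), and {alpha_1, alpha_2, alpha_3, alpha_5, alpha_7, alpha_9} form a chain of 6 nodes with single edges (A_6). A semisimple Lie algebra decomposes uniquely as the direct sum of simple ideals, one per connected component of its Dynkin diagram, so g ≅ A_4 ⊕ A_6 (dimension 24 + 48 = 72).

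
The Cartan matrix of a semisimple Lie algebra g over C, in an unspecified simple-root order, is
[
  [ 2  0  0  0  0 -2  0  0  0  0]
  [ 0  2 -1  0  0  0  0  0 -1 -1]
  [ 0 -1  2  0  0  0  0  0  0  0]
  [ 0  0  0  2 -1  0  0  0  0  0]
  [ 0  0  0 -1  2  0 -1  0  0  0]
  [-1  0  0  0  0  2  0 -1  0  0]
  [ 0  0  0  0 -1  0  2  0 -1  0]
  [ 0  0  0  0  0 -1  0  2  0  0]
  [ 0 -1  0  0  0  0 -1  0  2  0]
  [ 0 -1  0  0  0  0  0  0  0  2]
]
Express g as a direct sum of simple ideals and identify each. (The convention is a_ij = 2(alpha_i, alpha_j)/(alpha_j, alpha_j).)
The diagram associated to this matrix has two connected components: the simple roots {alpha_1, alpha_6, alpha_8} form a chain of 3 nodes with a double edge at one end; the terminal node there is the unique long simple root (C_3), and {alpha_2, alpha_3, alpha_4, alpha_5, alpha_7, alpha_9, alpha_10} form a chain of 5 nodes with a fork of two nodes at one end (D_7). A semisimple Lie algebra decomposes uniquely as the direct sum of simple ideals, one per connected component of its Dynkin diagram, so g ≅ C_3 ⊕ D_7 (dimension 21 + 91 = 112).

type C_3 ⊕ type D_7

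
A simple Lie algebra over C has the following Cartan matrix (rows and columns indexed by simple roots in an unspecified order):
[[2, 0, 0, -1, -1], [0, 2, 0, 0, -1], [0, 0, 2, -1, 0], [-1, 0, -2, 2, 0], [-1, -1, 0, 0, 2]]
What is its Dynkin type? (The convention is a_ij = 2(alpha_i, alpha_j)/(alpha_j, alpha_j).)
The matrix has rank 5 with 2's on the diagonal. Reading the off-diagonal entries as Dynkin edges (a single edge where a_ij = a_ji = -1; a double or triple edge where a_ij * a_ji = 2 or 3), the diagram is a chain of 5 nodes with a double edge at one end; the terminal node there is the unique short simple root (B_5). One simple-root ordering that puts it in standard form is (alpha_2, alpha_5, alpha_1, alpha_4, alpha_3). So the algebra is type B_5, i.e. so(11).

type B_5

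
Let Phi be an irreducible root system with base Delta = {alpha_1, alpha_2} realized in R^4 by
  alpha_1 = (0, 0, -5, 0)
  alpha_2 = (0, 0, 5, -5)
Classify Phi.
B_2 (so(5))

Compute the Cartan integers a_ij = 2(alpha_i, alpha_j)/(alpha_j, alpha_j); the resulting 2x2 Cartan matrix is
[[2, -1], [-2, 2]].
The roots have two lengths (squared-length ratio 2:1); the short ones are alpha_{1}. The associated Dynkin diagram is a chain of 2 nodes with a double edge at one end; the terminal node there is the unique short simple root (B_2), so the type is B_2 (the algebra so(5)).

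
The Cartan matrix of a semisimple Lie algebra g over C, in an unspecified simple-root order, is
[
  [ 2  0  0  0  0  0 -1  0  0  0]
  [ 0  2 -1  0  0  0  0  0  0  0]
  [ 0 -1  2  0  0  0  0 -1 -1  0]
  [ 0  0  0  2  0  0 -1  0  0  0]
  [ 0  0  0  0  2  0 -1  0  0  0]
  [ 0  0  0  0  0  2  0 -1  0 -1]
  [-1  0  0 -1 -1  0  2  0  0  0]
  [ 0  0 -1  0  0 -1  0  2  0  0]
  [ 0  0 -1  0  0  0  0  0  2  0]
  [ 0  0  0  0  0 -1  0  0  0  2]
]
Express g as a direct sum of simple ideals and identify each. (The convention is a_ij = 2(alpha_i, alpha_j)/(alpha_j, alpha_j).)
D_4 (so(8)) ⊕ D_6 (so(12))

The diagram associated to this matrix has two connected components: the simple roots {alpha_1, alpha_4, alpha_5, alpha_7} form a chain of 2 nodes with a fork of two nodes at one end (D_4), and {alpha_2, alpha_3, alpha_6, alpha_8, alpha_9, alpha_10} form a chain of 4 nodes with a fork of two nodes at one end (D_6). A semisimple Lie algebra decomposes uniquely as the direct sum of simple ideals, one per connected component of its Dynkin diagram, so g ≅ D_4 ⊕ D_6 (dimension 28 + 66 = 94).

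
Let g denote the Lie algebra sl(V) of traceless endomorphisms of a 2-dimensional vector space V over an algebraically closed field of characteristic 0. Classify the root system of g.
A_1 (sl(2))

This is sl(2), which has dimension 2^2 - 1 = 3 and rank 2 - 1 = 1 (a Cartan subalgebra is the diagonal traceless matrices). In the classification of classical Lie algebras, the special linear algebra sl(n+1) has type A_n; here n = 1, so the Dynkin diagram is a chain of 1 nodes with single edges (A_1). Hence the type is A_1.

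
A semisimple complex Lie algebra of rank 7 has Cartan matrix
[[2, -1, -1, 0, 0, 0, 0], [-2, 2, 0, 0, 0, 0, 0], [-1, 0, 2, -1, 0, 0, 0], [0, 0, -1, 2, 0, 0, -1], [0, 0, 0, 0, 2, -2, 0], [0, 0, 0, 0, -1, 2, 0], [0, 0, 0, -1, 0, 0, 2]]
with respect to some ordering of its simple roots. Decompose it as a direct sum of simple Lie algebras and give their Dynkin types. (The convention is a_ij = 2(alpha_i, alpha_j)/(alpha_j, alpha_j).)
The diagram associated to this matrix has two connected components: the simple roots {alpha_5, alpha_6} form a chain of 2 nodes with a double edge at one end; the terminal node there is the unique short simple root (B_2), and {alpha_1, alpha_2, alpha_3, alpha_4, alpha_7} form a chain of 5 nodes with a double edge at one end; the terminal node there is the unique long simple root (C_5). A semisimple Lie algebra decomposes uniquely as the direct sum of simple ideals, one per connected component of its Dynkin diagram, so g ≅ B_2 ⊕ C_5 (dimension 10 + 55 = 65).

B2 ⊕ C5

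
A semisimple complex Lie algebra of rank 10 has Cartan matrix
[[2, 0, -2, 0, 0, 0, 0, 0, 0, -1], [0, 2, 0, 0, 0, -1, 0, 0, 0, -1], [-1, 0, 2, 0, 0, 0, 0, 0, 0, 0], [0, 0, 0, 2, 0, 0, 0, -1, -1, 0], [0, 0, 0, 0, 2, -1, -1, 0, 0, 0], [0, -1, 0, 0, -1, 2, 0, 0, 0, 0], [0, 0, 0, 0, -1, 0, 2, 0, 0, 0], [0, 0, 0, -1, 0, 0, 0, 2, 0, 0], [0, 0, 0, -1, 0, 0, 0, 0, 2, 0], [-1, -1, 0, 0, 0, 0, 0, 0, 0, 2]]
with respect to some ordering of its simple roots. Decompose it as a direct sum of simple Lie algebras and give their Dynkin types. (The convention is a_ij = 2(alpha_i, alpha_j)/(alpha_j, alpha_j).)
The diagram associated to this matrix has two connected components: the simple roots {alpha_4, alpha_8, alpha_9} form a chain of 3 nodes with single edges (A_3), and {alpha_1, alpha_2, alpha_3, alpha_5, alpha_6, alpha_7, alpha_10} form a chain of 7 nodes with a double edge at one end; the terminal node there is the unique short simple root (B_7). A semisimple Lie algebra decomposes uniquely as the direct sum of simple ideals, one per connected component of its Dynkin diagram, so g ≅ A_3 ⊕ B_7 (dimension 15 + 105 = 120).

A3 ⊕ B7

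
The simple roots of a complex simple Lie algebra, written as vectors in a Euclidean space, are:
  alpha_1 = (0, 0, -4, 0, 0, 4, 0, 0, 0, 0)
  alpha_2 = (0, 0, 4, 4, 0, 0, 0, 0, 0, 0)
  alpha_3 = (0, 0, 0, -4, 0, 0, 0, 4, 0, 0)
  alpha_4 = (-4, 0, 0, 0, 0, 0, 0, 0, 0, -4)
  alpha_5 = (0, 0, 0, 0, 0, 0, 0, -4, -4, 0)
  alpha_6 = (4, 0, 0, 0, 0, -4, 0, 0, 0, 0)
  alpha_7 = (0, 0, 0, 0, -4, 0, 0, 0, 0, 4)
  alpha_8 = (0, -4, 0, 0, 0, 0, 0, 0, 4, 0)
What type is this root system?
type A_8

Compute the Cartan integers a_ij = 2(alpha_i, alpha_j)/(alpha_j, alpha_j); the resulting 8x8 Cartan matrix is
[[2, -1, 0, 0, 0, -1, 0, 0], [-1, 2, -1, 0, 0, 0, 0, 0], [0, -1, 2, 0, -1, 0, 0, 0], [0, 0, 0, 2, 0, -1, -1, 0], [0, 0, -1, 0, 2, 0, 0, -1], [-1, 0, 0, -1, 0, 2, 0, 0], [0, 0, 0, -1, 0, 0, 2, 0], [0, 0, 0, 0, -1, 0, 0, 2]].
All simple roots have the same length, so the diagram is simply laced. The associated Dynkin diagram is a chain of 8 nodes with single edges (A_8), so the type is A_8 (the algebra sl(9)).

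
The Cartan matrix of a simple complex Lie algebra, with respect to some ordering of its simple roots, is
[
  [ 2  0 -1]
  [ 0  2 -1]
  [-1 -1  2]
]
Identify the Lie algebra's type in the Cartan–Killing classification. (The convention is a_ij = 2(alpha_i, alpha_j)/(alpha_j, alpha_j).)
The matrix has rank 3 with 2's on the diagonal. Reading the off-diagonal entries as Dynkin edges (a single edge where a_ij = a_ji = -1; a double or triple edge where a_ij * a_ji = 2 or 3), the diagram is a chain of 3 nodes with single edges (A_3). One simple-root ordering that puts it in standard form is (alpha_2, alpha_3, alpha_1). So the algebra is type A_3, i.e. sl(4).

A_3 (sl(4))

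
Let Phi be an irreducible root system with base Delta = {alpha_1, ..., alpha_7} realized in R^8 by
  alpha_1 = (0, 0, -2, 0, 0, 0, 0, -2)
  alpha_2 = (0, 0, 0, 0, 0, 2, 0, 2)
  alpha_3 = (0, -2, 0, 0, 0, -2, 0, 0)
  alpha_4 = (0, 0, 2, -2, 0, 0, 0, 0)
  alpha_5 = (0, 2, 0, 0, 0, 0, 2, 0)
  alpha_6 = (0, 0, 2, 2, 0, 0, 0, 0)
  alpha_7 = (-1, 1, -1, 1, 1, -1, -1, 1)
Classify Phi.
E_7

Compute the Cartan integers a_ij = 2(alpha_i, alpha_j)/(alpha_j, alpha_j); the resulting 7x7 Cartan matrix is
[[2, -1, 0, -1, 0, -1, 0], [-1, 2, -1, 0, 0, 0, 0], [0, -1, 2, 0, -1, 0, 0], [-1, 0, 0, 2, 0, 0, -1], [0, 0, -1, 0, 2, 0, 0], [-1, 0, 0, 0, 0, 2, 0], [0, 0, 0, -1, 0, 0, 2]].
All simple roots have the same length, so the diagram is simply laced. The associated Dynkin diagram is a chain of 6 nodes with one extra node attached to the third node from one end (E_7), so the type is E_7.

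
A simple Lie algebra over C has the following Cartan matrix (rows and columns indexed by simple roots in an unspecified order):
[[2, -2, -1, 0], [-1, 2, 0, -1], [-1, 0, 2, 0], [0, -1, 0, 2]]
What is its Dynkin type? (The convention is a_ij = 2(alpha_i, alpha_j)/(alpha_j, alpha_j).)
The matrix has rank 4 with 2's on the diagonal. Reading the off-diagonal entries as Dynkin edges (a single edge where a_ij = a_ji = -1; a double or triple edge where a_ij * a_ji = 2 or 3), the diagram is a chain of 4 nodes with a double edge between the middle two (F_4). One simple-root ordering that puts it in standard form is (alpha_3, alpha_1, alpha_2, alpha_4). So the algebra is type F_4.

type F_4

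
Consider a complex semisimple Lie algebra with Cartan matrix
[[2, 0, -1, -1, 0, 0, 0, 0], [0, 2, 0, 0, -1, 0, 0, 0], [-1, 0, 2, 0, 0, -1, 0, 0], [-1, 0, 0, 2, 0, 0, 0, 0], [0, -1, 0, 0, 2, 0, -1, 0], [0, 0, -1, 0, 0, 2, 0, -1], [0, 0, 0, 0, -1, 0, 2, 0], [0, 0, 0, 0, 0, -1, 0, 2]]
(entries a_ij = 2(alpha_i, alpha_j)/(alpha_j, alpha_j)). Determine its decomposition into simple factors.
The diagram associated to this matrix has two connected components: the simple roots {alpha_2, alpha_5, alpha_7} form a chain of 3 nodes with single edges (A_3), and {alpha_1, alpha_3, alpha_4, alpha_6, alpha_8} form a chain of 5 nodes with single edges (A_5). A semisimple Lie algebra decomposes uniquely as the direct sum of simple ideals, one per connected component of its Dynkin diagram, so g ≅ A_3 ⊕ A_5 (dimension 15 + 35 = 50).

A_3 (sl(4)) ⊕ A_5 (sl(6))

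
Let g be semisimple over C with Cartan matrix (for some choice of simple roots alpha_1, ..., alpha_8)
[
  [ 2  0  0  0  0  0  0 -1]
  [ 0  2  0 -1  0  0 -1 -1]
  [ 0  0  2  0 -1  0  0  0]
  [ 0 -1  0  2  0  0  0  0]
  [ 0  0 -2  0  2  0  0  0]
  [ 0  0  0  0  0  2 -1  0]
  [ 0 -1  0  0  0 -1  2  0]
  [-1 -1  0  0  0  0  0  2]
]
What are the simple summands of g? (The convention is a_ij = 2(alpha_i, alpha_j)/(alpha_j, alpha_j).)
The diagram associated to this matrix has two connected components: the simple roots {alpha_3, alpha_5} form a chain of 2 nodes with a double edge at one end; the terminal node there is the unique short simple root (B_2), and {alpha_1, alpha_2, alpha_4, alpha_6, alpha_7, alpha_8} form a chain of 5 nodes with one extra node attached to the third node from one end (E_6). A semisimple Lie algebra decomposes uniquely as the direct sum of simple ideals, one per connected component of its Dynkin diagram, so g ≅ B_2 ⊕ E_6 (dimension 10 + 78 = 88).

B_2 (so(5)) + E_6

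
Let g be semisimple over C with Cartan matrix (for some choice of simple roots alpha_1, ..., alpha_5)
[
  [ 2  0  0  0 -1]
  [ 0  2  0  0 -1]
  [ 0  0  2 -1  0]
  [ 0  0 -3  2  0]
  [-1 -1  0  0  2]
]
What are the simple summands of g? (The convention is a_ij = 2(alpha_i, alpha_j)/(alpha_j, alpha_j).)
The diagram associated to this matrix has two connected components: the simple roots {alpha_1, alpha_2, alpha_5} form a chain of 3 nodes with single edges (A_3), and {alpha_3, alpha_4} form two nodes joined by a triple edge (G_2). A semisimple Lie algebra decomposes uniquely as the direct sum of simple ideals, one per connected component of its Dynkin diagram, so g ≅ A_3 ⊕ G_2 (dimension 15 + 14 = 29).

A3 + G2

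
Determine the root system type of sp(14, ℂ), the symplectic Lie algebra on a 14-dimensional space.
type C_7

This is sp(14), which has dimension 14(14+1)/2 = 105 and rank 14/2 = 7. In the classification of classical Lie algebras, the symplectic algebra sp(2n) has type C_n; here n = 7, so the Dynkin diagram is a chain of 7 nodes with a double edge at one end; the terminal node there is the unique long simple root (C_7). Hence the type is C_7.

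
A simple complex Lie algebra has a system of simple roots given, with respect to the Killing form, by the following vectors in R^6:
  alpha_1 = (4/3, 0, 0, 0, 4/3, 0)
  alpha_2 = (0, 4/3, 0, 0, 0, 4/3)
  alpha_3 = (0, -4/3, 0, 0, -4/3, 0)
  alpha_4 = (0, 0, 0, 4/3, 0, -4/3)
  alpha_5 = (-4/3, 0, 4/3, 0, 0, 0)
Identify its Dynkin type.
Compute the Cartan integers a_ij = 2(alpha_i, alpha_j)/(alpha_j, alpha_j); the resulting 5x5 Cartan matrix is
[[2, 0, -1, 0, -1], [0, 2, -1, -1, 0], [-1, -1, 2, 0, 0], [0, -1, 0, 2, 0], [-1, 0, 0, 0, 2]].
All simple roots have the same length, so the diagram is simply laced. The associated Dynkin diagram is a chain of 5 nodes with single edges (A_5), so the type is A_5 (the algebra sl(6)).

A_5 (sl(6))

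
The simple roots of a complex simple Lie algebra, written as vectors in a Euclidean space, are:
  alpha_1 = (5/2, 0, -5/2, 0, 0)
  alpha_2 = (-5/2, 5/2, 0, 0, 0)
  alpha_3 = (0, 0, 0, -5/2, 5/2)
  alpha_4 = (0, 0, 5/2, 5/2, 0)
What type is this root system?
Compute the Cartan integers a_ij = 2(alpha_i, alpha_j)/(alpha_j, alpha_j); the resulting 4x4 Cartan matrix is
[[2, -1, 0, -1], [-1, 2, 0, 0], [0, 0, 2, -1], [-1, 0, -1, 2]].
All simple roots have the same length, so the diagram is simply laced. The associated Dynkin diagram is a chain of 4 nodes with single edges (A_4), so the type is A_4 (the algebra sl(5)).

A4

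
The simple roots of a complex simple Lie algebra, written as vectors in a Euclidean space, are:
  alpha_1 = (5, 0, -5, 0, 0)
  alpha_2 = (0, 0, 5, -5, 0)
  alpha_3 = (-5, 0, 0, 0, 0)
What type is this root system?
Compute the Cartan integers a_ij = 2(alpha_i, alpha_j)/(alpha_j, alpha_j); the resulting 3x3 Cartan matrix is
[[2, -1, -2], [-1, 2, 0], [-1, 0, 2]].
The roots have two lengths (squared-length ratio 2:1); the short ones are alpha_{3}. The associated Dynkin diagram is a chain of 3 nodes with a double edge at one end; the terminal node there is the unique short simple root (B_3), so the type is B_3 (the algebra so(7)).

B_3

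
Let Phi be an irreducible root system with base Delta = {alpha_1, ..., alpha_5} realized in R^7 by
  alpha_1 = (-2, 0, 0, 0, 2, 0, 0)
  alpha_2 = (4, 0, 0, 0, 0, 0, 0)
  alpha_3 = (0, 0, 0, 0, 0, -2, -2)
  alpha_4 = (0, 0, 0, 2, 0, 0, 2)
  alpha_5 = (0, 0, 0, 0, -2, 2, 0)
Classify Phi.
Compute the Cartan integers a_ij = 2(alpha_i, alpha_j)/(alpha_j, alpha_j); the resulting 5x5 Cartan matrix is
[[2, -1, 0, 0, -1], [-2, 2, 0, 0, 0], [0, 0, 2, -1, -1], [0, 0, -1, 2, 0], [-1, 0, -1, 0, 2]].
The roots have two lengths (squared-length ratio 2:1); the short ones are alpha_{1,3,4,5}. The associated Dynkin diagram is a chain of 5 nodes with a double edge at one end; the terminal node there is the unique long simple root (C_5), so the type is C_5 (the algebra sp(10)).

C_5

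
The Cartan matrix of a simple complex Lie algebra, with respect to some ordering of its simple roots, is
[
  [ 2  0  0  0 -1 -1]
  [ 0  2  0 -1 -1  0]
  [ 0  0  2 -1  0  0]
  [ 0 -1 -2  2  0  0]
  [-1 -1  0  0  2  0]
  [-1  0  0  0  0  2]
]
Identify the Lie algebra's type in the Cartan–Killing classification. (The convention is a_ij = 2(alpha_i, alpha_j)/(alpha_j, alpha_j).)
The matrix has rank 6 with 2's on the diagonal. Reading the off-diagonal entries as Dynkin edges (a single edge where a_ij = a_ji = -1; a double or triple edge where a_ij * a_ji = 2 or 3), the diagram is a chain of 6 nodes with a double edge at one end; the terminal node there is the unique short simple root (B_6). One simple-root ordering that puts it in standard form is (alpha_6, alpha_1, alpha_5, alpha_2, alpha_4, alpha_3). So the algebra is type B_6, i.e. so(13).

B6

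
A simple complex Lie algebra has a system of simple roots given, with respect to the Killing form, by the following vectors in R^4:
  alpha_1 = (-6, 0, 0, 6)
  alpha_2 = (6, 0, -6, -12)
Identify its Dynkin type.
Compute the Cartan integers a_ij = 2(alpha_i, alpha_j)/(alpha_j, alpha_j); the resulting 2x2 Cartan matrix is
[[2, -1], [-3, 2]].
The roots have two lengths (squared-length ratio 3:1); the short ones are alpha_{1}. The associated Dynkin diagram is two nodes joined by a triple edge (G_2), so the type is G_2.

G_2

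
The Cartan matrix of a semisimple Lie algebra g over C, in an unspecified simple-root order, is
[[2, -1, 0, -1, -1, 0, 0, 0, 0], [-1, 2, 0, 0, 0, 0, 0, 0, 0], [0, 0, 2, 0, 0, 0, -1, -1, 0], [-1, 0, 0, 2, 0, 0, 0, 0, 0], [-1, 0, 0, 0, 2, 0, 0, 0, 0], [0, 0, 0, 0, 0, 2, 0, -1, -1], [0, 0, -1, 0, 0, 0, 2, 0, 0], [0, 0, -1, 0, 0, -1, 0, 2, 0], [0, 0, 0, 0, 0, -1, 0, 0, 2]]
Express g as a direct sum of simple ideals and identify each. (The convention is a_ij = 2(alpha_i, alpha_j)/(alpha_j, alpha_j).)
The diagram associated to this matrix has two connected components: the simple roots {alpha_3, alpha_6, alpha_7, alpha_8, alpha_9} form a chain of 5 nodes with single edges (A_5), and {alpha_1, alpha_2, alpha_4, alpha_5} form a chain of 2 nodes with a fork of two nodes at one end (D_4). A semisimple Lie algebra decomposes uniquely as the direct sum of simple ideals, one per connected component of its Dynkin diagram, so g ≅ A_5 ⊕ D_4 (dimension 35 + 28 = 63).

A_5 (sl(6)) ⊕ D_4 (so(8))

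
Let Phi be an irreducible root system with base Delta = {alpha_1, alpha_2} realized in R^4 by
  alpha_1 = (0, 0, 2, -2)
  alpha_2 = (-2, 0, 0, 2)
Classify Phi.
A_2

Compute the Cartan integers a_ij = 2(alpha_i, alpha_j)/(alpha_j, alpha_j); the resulting 2x2 Cartan matrix is
[[2, -1], [-1, 2]].
All simple roots have the same length, so the diagram is simply laced. The associated Dynkin diagram is a chain of 2 nodes with single edges (A_2), so the type is A_2 (the algebra sl(3)).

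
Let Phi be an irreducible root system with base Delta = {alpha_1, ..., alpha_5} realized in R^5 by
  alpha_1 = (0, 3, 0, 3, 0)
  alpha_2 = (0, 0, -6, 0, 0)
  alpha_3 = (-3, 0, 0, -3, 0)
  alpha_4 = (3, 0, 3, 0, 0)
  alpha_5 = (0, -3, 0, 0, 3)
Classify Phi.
Compute the Cartan integers a_ij = 2(alpha_i, alpha_j)/(alpha_j, alpha_j); the resulting 5x5 Cartan matrix is
[[2, 0, -1, 0, -1], [0, 2, 0, -2, 0], [-1, 0, 2, -1, 0], [0, -1, -1, 2, 0], [-1, 0, 0, 0, 2]].
The roots have two lengths (squared-length ratio 2:1); the short ones are alpha_{1,3,4,5}. The associated Dynkin diagram is a chain of 5 nodes with a double edge at one end; the terminal node there is the unique long simple root (C_5), so the type is C_5 (the algebra sp(10)).

C_5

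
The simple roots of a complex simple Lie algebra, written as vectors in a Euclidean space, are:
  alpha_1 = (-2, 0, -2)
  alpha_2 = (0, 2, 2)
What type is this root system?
A2

Compute the Cartan integers a_ij = 2(alpha_i, alpha_j)/(alpha_j, alpha_j); the resulting 2x2 Cartan matrix is
[[2, -1], [-1, 2]].
All simple roots have the same length, so the diagram is simply laced. The associated Dynkin diagram is a chain of 2 nodes with single edges (A_2), so the type is A_2 (the algebra sl(3)).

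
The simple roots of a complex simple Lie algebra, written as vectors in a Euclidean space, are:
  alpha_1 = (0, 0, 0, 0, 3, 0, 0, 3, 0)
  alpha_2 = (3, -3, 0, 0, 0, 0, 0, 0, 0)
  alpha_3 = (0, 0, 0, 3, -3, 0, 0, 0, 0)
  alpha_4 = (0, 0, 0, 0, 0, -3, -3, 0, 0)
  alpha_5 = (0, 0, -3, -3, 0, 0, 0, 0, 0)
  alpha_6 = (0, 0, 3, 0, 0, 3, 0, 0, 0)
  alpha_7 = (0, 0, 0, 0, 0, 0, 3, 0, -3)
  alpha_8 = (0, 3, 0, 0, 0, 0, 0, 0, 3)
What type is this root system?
A_8 (sl(9))

Compute the Cartan integers a_ij = 2(alpha_i, alpha_j)/(alpha_j, alpha_j); the resulting 8x8 Cartan matrix is
[[2, 0, -1, 0, 0, 0, 0, 0], [0, 2, 0, 0, 0, 0, 0, -1], [-1, 0, 2, 0, -1, 0, 0, 0], [0, 0, 0, 2, 0, -1, -1, 0], [0, 0, -1, 0, 2, -1, 0, 0], [0, 0, 0, -1, -1, 2, 0, 0], [0, 0, 0, -1, 0, 0, 2, -1], [0, -1, 0, 0, 0, 0, -1, 2]].
All simple roots have the same length, so the diagram is simply laced. The associated Dynkin diagram is a chain of 8 nodes with single edges (A_8), so the type is A_8 (the algebra sl(9)).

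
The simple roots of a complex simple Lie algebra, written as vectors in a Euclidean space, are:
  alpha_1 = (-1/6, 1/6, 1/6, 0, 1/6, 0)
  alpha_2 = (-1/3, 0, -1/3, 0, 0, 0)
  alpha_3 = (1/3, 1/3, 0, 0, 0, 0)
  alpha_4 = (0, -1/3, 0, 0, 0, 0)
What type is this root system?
Compute the Cartan integers a_ij = 2(alpha_i, alpha_j)/(alpha_j, alpha_j); the resulting 4x4 Cartan matrix is
[[2, 0, 0, -1], [0, 2, -1, 0], [0, -1, 2, -2], [-1, 0, -1, 2]].
The roots have two lengths (squared-length ratio 2:1); the short ones are alpha_{1,4}. The associated Dynkin diagram is a chain of 4 nodes with a double edge between the middle two (F_4), so the type is F_4.

F4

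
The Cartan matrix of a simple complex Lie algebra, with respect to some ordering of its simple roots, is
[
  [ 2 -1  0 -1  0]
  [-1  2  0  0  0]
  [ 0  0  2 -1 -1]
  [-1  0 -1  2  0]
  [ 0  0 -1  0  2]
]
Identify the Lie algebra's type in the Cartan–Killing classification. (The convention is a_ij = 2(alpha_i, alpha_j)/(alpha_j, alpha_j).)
type A_5

The matrix has rank 5 with 2's on the diagonal. Reading the off-diagonal entries as Dynkin edges (a single edge where a_ij = a_ji = -1; a double or triple edge where a_ij * a_ji = 2 or 3), the diagram is a chain of 5 nodes with single edges (A_5). One simple-root ordering that puts it in standard form is (alpha_5, alpha_3, alpha_4, alpha_1, alpha_2). So the algebra is type A_5, i.e. sl(6).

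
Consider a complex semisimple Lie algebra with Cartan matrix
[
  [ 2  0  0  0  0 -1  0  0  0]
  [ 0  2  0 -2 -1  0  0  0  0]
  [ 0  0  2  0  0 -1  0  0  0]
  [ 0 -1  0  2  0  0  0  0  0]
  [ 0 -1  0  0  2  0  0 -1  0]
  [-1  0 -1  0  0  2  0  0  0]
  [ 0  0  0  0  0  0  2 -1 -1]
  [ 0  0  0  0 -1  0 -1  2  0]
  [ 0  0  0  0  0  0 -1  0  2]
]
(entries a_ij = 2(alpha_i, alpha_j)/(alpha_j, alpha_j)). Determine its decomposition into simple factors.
type A_3 + type B_6

The diagram associated to this matrix has two connected components: the simple roots {alpha_1, alpha_3, alpha_6} form a chain of 3 nodes with single edges (A_3), and {alpha_2, alpha_4, alpha_5, alpha_7, alpha_8, alpha_9} form a chain of 6 nodes with a double edge at one end; the terminal node there is the unique short simple root (B_6). A semisimple Lie algebra decomposes uniquely as the direct sum of simple ideals, one per connected component of its Dynkin diagram, so g ≅ A_3 ⊕ B_6 (dimension 15 + 78 = 93).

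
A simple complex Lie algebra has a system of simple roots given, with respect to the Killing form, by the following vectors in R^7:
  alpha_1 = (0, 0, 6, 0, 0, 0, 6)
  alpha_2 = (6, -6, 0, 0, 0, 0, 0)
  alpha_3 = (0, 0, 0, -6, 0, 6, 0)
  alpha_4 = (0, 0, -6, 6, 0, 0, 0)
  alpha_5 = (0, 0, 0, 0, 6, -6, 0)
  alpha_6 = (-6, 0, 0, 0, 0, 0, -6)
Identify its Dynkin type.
A_6

Compute the Cartan integers a_ij = 2(alpha_i, alpha_j)/(alpha_j, alpha_j); the resulting 6x6 Cartan matrix is
[[2, 0, 0, -1, 0, -1], [0, 2, 0, 0, 0, -1], [0, 0, 2, -1, -1, 0], [-1, 0, -1, 2, 0, 0], [0, 0, -1, 0, 2, 0], [-1, -1, 0, 0, 0, 2]].
All simple roots have the same length, so the diagram is simply laced. The associated Dynkin diagram is a chain of 6 nodes with single edges (A_6), so the type is A_6 (the algebra sl(7)).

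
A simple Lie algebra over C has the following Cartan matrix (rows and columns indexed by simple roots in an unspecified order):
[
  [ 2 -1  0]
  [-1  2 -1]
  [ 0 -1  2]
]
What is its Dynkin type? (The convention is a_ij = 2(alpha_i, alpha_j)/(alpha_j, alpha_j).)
type A_3

The matrix has rank 3 with 2's on the diagonal. Reading the off-diagonal entries as Dynkin edges (a single edge where a_ij = a_ji = -1; a double or triple edge where a_ij * a_ji = 2 or 3), the diagram is a chain of 3 nodes with single edges (A_3). One simple-root ordering that puts it in standard form is (alpha_1, alpha_2, alpha_3). So the algebra is type A_3, i.e. sl(4).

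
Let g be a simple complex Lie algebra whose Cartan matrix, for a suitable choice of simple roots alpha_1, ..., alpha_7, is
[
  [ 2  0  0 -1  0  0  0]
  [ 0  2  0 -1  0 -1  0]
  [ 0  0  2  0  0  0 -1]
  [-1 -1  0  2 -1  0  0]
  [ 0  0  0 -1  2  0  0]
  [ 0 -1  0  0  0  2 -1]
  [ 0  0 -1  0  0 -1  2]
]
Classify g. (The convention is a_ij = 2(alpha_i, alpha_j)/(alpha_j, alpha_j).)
The matrix has rank 7 with 2's on the diagonal. Reading the off-diagonal entries as Dynkin edges (a single edge where a_ij = a_ji = -1; a double or triple edge where a_ij * a_ji = 2 or 3), the diagram is a chain of 5 nodes with a fork of two nodes at one end (D_7). One simple-root ordering that puts it in standard form is (alpha_3, alpha_7, alpha_6, alpha_2, alpha_4, alpha_5, alpha_1). So the algebra is type D_7, i.e. so(14).

D7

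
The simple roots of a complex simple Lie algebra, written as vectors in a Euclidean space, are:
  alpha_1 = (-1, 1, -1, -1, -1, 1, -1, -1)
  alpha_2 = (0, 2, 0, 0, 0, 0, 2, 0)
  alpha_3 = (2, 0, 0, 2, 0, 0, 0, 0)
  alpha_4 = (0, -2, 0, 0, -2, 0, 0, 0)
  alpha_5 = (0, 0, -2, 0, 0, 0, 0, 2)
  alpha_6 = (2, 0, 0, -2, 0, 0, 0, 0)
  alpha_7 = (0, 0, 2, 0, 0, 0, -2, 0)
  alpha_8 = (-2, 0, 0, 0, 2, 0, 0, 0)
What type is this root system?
type E_8

Compute the Cartan integers a_ij = 2(alpha_i, alpha_j)/(alpha_j, alpha_j); the resulting 8x8 Cartan matrix is
[[2, 0, -1, 0, 0, 0, 0, 0], [0, 2, 0, -1, 0, 0, -1, 0], [-1, 0, 2, 0, 0, 0, 0, -1], [0, -1, 0, 2, 0, 0, 0, -1], [0, 0, 0, 0, 2, 0, -1, 0], [0, 0, 0, 0, 0, 2, 0, -1], [0, -1, 0, 0, -1, 0, 2, 0], [0, 0, -1, -1, 0, -1, 0, 2]].
All simple roots have the same length, so the diagram is simply laced. The associated Dynkin diagram is a chain of 7 nodes with one extra node attached to the third node from one end (E_8), so the type is E_8.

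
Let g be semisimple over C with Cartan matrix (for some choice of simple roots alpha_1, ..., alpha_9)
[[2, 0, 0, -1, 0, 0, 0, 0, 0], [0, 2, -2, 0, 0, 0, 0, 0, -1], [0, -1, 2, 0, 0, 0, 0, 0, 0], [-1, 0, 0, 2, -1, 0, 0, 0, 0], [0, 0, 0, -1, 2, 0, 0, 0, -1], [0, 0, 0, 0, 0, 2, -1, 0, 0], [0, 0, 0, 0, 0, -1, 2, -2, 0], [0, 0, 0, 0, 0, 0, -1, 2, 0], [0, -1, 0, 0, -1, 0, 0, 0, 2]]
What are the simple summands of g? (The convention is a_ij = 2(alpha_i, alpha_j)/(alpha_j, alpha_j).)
B_3 + B_6

The diagram associated to this matrix has two connected components: the simple roots {alpha_6, alpha_7, alpha_8} form a chain of 3 nodes with a double edge at one end; the terminal node there is the unique short simple root (B_3), and {alpha_1, alpha_2, alpha_3, alpha_4, alpha_5, alpha_9} form a chain of 6 nodes with a double edge at one end; the terminal node there is the unique short simple root (B_6). A semisimple Lie algebra decomposes uniquely as the direct sum of simple ideals, one per connected component of its Dynkin diagram, so g ≅ B_3 ⊕ B_6 (dimension 21 + 78 = 99).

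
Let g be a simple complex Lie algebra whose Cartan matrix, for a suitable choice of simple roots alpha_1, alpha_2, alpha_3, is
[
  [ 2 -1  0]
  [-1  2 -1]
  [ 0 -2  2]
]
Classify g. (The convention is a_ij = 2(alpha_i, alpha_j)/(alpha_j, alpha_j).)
C_3 (sp(6))

The matrix has rank 3 with 2's on the diagonal. Reading the off-diagonal entries as Dynkin edges (a single edge where a_ij = a_ji = -1; a double or triple edge where a_ij * a_ji = 2 or 3), the diagram is a chain of 3 nodes with a double edge at one end; the terminal node there is the unique long simple root (C_3). One simple-root ordering that puts it in standard form is (alpha_1, alpha_2, alpha_3). So the algebra is type C_3, i.e. sp(6).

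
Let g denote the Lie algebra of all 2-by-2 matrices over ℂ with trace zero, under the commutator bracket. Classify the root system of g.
This is sl(2), which has dimension 2^2 - 1 = 3 and rank 2 - 1 = 1 (a Cartan subalgebra is the diagonal traceless matrices). In the classification of classical Lie algebras, the special linear algebra sl(n+1) has type A_n; here n = 1, so the Dynkin diagram is a chain of 1 nodes with single edges (A_1). Hence the type is A_1.

type A_1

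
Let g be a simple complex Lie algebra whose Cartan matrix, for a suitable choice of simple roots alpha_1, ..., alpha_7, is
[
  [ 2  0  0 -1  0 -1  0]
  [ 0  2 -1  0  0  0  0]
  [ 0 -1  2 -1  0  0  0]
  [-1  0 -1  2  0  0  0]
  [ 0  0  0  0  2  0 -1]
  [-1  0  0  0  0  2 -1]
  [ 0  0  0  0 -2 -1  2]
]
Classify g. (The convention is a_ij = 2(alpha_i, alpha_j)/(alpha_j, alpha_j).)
B7

The matrix has rank 7 with 2's on the diagonal. Reading the off-diagonal entries as Dynkin edges (a single edge where a_ij = a_ji = -1; a double or triple edge where a_ij * a_ji = 2 or 3), the diagram is a chain of 7 nodes with a double edge at one end; the terminal node there is the unique short simple root (B_7). One simple-root ordering that puts it in standard form is (alpha_2, alpha_3, alpha_4, alpha_1, alpha_6, alpha_7, alpha_5). So the algebra is type B_7, i.e. so(15).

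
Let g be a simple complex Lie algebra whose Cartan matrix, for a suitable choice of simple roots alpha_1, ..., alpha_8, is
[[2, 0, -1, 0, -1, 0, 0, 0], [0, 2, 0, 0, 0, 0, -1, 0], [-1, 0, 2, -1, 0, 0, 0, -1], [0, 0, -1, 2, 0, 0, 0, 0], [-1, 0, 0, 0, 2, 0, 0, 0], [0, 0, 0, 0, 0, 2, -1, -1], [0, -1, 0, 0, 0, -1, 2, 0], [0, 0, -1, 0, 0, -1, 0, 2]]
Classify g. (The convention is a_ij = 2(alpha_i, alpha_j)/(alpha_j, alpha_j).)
The matrix has rank 8 with 2's on the diagonal. Reading the off-diagonal entries as Dynkin edges (a single edge where a_ij = a_ji = -1; a double or triple edge where a_ij * a_ji = 2 or 3), the diagram is a chain of 7 nodes with one extra node attached to the third node from one end (E_8). One simple-root ordering that puts it in standard form is (alpha_5, alpha_4, alpha_1, alpha_3, alpha_8, alpha_6, alpha_7, alpha_2). So the algebra is type E_8.

E_8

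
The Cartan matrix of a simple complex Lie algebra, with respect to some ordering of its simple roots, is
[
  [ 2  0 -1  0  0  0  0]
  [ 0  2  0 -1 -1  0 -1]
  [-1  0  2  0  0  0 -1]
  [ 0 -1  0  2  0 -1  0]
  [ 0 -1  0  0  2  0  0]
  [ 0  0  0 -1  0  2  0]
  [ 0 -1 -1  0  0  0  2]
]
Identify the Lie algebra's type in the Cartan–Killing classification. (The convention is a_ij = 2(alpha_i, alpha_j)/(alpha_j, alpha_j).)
The matrix has rank 7 with 2's on the diagonal. Reading the off-diagonal entries as Dynkin edges (a single edge where a_ij = a_ji = -1; a double or triple edge where a_ij * a_ji = 2 or 3), the diagram is a chain of 6 nodes with one extra node attached to the third node from one end (E_7). One simple-root ordering that puts it in standard form is (alpha_6, alpha_5, alpha_4, alpha_2, alpha_7, alpha_3, alpha_1). So the algebra is type E_7.

E_7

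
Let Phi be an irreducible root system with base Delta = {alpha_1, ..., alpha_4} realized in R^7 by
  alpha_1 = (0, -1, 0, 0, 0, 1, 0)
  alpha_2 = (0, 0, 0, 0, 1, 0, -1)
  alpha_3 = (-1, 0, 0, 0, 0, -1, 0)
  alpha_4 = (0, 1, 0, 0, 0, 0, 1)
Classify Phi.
type A_4

Compute the Cartan integers a_ij = 2(alpha_i, alpha_j)/(alpha_j, alpha_j); the resulting 4x4 Cartan matrix is
[[2, 0, -1, -1], [0, 2, 0, -1], [-1, 0, 2, 0], [-1, -1, 0, 2]].
All simple roots have the same length, so the diagram is simply laced. The associated Dynkin diagram is a chain of 4 nodes with single edges (A_4), so the type is A_4 (the algebra sl(5)).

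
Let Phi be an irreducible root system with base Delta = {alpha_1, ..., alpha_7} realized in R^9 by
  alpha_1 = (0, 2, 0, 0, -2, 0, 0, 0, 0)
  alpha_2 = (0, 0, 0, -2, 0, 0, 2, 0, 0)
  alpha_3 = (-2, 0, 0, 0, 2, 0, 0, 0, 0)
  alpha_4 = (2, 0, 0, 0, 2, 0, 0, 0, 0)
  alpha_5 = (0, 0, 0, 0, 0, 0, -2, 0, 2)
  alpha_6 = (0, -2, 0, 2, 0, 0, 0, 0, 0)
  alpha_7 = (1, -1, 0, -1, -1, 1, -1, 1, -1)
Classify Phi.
type E_7

Compute the Cartan integers a_ij = 2(alpha_i, alpha_j)/(alpha_j, alpha_j); the resulting 7x7 Cartan matrix is
[[2, 0, -1, -1, 0, -1, 0], [0, 2, 0, 0, -1, -1, 0], [-1, 0, 2, 0, 0, 0, -1], [-1, 0, 0, 2, 0, 0, 0], [0, -1, 0, 0, 2, 0, 0], [-1, -1, 0, 0, 0, 2, 0], [0, 0, -1, 0, 0, 0, 2]].
All simple roots have the same length, so the diagram is simply laced. The associated Dynkin diagram is a chain of 6 nodes with one extra node attached to the third node from one end (E_7), so the type is E_7.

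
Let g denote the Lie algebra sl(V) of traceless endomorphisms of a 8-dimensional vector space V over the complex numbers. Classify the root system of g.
This is sl(8), which has dimension 8^2 - 1 = 63 and rank 8 - 1 = 7 (a Cartan subalgebra is the diagonal traceless matrices). In the classification of classical Lie algebras, the special linear algebra sl(n+1) has type A_n; here n = 7, so the Dynkin diagram is a chain of 7 nodes with single edges (A_7). Hence the type is A_7.

type A_7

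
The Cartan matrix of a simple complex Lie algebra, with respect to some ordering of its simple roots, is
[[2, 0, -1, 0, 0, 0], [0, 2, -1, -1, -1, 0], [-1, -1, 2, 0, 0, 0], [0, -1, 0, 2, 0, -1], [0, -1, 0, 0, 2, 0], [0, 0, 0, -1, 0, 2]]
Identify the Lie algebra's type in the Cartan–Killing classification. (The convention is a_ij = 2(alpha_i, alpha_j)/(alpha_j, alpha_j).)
The matrix has rank 6 with 2's on the diagonal. Reading the off-diagonal entries as Dynkin edges (a single edge where a_ij = a_ji = -1; a double or triple edge where a_ij * a_ji = 2 or 3), the diagram is a chain of 5 nodes with one extra node attached to the third node from one end (E_6). One simple-root ordering that puts it in standard form is (alpha_1, alpha_5, alpha_3, alpha_2, alpha_4, alpha_6). So the algebra is type E_6.

type E_6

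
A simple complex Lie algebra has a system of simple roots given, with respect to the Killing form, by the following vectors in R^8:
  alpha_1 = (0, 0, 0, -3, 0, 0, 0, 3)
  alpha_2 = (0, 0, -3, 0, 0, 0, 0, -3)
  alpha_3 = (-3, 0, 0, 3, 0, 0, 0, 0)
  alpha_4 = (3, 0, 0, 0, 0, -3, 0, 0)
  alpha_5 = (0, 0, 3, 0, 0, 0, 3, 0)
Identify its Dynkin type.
type A_5

Compute the Cartan integers a_ij = 2(alpha_i, alpha_j)/(alpha_j, alpha_j); the resulting 5x5 Cartan matrix is
[[2, -1, -1, 0, 0], [-1, 2, 0, 0, -1], [-1, 0, 2, -1, 0], [0, 0, -1, 2, 0], [0, -1, 0, 0, 2]].
All simple roots have the same length, so the diagram is simply laced. The associated Dynkin diagram is a chain of 5 nodes with single edges (A_5), so the type is A_5 (the algebra sl(6)).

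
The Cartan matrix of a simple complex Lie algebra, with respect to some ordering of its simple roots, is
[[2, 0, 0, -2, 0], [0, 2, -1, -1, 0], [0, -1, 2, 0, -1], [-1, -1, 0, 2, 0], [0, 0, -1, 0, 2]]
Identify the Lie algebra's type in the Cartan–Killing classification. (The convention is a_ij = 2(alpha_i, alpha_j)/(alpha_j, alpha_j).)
C_5 (sp(10))

The matrix has rank 5 with 2's on the diagonal. Reading the off-diagonal entries as Dynkin edges (a single edge where a_ij = a_ji = -1; a double or triple edge where a_ij * a_ji = 2 or 3), the diagram is a chain of 5 nodes with a double edge at one end; the terminal node there is the unique long simple root (C_5). One simple-root ordering that puts it in standard form is (alpha_5, alpha_3, alpha_2, alpha_4, alpha_1). So the algebra is type C_5, i.e. sp(10).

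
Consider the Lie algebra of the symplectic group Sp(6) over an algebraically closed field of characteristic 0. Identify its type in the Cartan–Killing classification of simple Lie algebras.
type C_3

This is sp(6), which has dimension 6(6+1)/2 = 21 and rank 6/2 = 3. In the classification of classical Lie algebras, the symplectic algebra sp(2n) has type C_n; here n = 3, so the Dynkin diagram is a chain of 3 nodes with a double edge at one end; the terminal node there is the unique long simple root (C_3). Hence the type is C_3.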